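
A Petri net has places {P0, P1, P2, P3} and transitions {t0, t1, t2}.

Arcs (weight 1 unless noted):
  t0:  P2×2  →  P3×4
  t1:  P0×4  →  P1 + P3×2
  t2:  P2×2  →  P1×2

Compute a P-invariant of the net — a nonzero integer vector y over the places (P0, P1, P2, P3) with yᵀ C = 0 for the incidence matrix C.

y = (P0:1, P1:2, P2:2, P3:1)

Incidence matrix C (rows=places, cols=transitions):
       t0   t1   t2
   P0   0   -4    0
   P1   0    1    2
   P2  -2    0   -2
   P3   4    2    0

Candidate y = [1, 2, 2, 1]; check y·C column-wise:
  col t0: 1·0 + 2·0 + 2·-2 + 1·4 = 0
  col t1: 1·-4 + 2·1 + 2·0 + 1·2 = 0
  col t2: 1·0 + 2·2 + 2·-2 + 1·0 = 0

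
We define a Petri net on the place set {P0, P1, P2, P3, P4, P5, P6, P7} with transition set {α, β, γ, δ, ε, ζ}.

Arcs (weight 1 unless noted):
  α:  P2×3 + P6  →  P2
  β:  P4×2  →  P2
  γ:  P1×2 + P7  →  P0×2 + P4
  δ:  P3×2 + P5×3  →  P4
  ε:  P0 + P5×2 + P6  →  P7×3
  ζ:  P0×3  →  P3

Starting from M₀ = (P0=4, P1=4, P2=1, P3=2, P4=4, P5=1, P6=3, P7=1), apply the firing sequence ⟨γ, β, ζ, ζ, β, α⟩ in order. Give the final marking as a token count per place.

(P0=0, P1=2, P2=1, P3=4, P4=1, P5=1, P6=2, P7=0)

step 1: fire γ:  (P0=4, P1=4, P2=1, P3=2, P4=4, P5=1, P6=3, P7=1) → (P0=6, P1=2, P2=1, P3=2, P4=5, P5=1, P6=3, P7=0)
step 2: fire β:  (P0=6, P1=2, P2=1, P3=2, P4=5, P5=1, P6=3, P7=0) → (P0=6, P1=2, P2=2, P3=2, P4=3, P5=1, P6=3, P7=0)
step 3: fire ζ:  (P0=6, P1=2, P2=2, P3=2, P4=3, P5=1, P6=3, P7=0) → (P0=3, P1=2, P2=2, P3=3, P4=3, P5=1, P6=3, P7=0)
step 4: fire ζ:  (P0=3, P1=2, P2=2, P3=3, P4=3, P5=1, P6=3, P7=0) → (P0=0, P1=2, P2=2, P3=4, P4=3, P5=1, P6=3, P7=0)
step 5: fire β:  (P0=0, P1=2, P2=2, P3=4, P4=3, P5=1, P6=3, P7=0) → (P0=0, P1=2, P2=3, P3=4, P4=1, P5=1, P6=3, P7=0)
step 6: fire α:  (P0=0, P1=2, P2=3, P3=4, P4=1, P5=1, P6=3, P7=0) → (P0=0, P1=2, P2=1, P3=4, P4=1, P5=1, P6=2, P7=0)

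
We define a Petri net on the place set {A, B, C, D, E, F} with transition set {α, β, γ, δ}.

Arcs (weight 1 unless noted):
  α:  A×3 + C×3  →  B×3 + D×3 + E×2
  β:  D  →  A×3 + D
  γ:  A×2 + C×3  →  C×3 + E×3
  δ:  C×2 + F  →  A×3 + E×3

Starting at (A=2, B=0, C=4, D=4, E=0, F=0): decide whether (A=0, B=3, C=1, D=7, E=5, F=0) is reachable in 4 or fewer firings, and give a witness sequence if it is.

YES — reachable via ⟨β, γ, α⟩ (3 firings)

step 1: fire β:  (A=2, B=0, C=4, D=4, E=0, F=0) → (A=5, B=0, C=4, D=4, E=0, F=0)
step 2: fire γ:  (A=5, B=0, C=4, D=4, E=0, F=0) → (A=3, B=0, C=4, D=4, E=3, F=0)
step 3: fire α:  (A=3, B=0, C=4, D=4, E=3, F=0) → (A=0, B=3, C=1, D=7, E=5, F=0)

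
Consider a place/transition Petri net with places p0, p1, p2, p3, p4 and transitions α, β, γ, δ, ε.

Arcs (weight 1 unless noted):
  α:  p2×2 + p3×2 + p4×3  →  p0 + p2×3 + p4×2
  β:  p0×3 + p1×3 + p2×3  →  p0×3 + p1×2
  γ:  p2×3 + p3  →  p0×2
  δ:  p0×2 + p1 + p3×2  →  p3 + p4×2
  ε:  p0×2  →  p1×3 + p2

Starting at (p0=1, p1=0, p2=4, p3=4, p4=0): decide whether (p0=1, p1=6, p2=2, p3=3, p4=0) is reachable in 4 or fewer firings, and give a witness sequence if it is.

depth 0: 1 marking
depth 1: 2 markings reached so far
depth 2: 3 markings reached so far
depth 3: 3 markings reached so far
(frontier empty at depth 3; search complete)
target is not among the 3 markings reachable within 4 steps

NO — not reachable within 4 firings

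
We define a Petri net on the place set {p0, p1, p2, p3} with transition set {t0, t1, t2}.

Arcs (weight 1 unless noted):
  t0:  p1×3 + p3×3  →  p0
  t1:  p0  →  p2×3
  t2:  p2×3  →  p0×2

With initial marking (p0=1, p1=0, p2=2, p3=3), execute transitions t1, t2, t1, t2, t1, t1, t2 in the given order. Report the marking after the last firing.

step 1: fire t1:  (p0=1, p1=0, p2=2, p3=3) → (p0=0, p1=0, p2=5, p3=3)
step 2: fire t2:  (p0=0, p1=0, p2=5, p3=3) → (p0=2, p1=0, p2=2, p3=3)
step 3: fire t1:  (p0=2, p1=0, p2=2, p3=3) → (p0=1, p1=0, p2=5, p3=3)
step 4: fire t2:  (p0=1, p1=0, p2=5, p3=3) → (p0=3, p1=0, p2=2, p3=3)
step 5: fire t1:  (p0=3, p1=0, p2=2, p3=3) → (p0=2, p1=0, p2=5, p3=3)
step 6: fire t1:  (p0=2, p1=0, p2=5, p3=3) → (p0=1, p1=0, p2=8, p3=3)
step 7: fire t2:  (p0=1, p1=0, p2=8, p3=3) → (p0=3, p1=0, p2=5, p3=3)

(p0=3, p1=0, p2=5, p3=3)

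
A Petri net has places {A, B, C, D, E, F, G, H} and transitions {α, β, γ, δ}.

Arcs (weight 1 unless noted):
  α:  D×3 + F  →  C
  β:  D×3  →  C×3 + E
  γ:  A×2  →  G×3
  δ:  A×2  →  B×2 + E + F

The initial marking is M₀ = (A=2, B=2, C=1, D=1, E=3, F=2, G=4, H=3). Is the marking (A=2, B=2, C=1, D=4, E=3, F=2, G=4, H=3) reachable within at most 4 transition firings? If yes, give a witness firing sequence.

depth 0: 1 marking
depth 1: 3 markings reached so far
depth 2: 3 markings reached so far
(frontier empty at depth 2; search complete)
target is not among the 3 markings reachable within 4 steps

NO — not reachable within 4 firings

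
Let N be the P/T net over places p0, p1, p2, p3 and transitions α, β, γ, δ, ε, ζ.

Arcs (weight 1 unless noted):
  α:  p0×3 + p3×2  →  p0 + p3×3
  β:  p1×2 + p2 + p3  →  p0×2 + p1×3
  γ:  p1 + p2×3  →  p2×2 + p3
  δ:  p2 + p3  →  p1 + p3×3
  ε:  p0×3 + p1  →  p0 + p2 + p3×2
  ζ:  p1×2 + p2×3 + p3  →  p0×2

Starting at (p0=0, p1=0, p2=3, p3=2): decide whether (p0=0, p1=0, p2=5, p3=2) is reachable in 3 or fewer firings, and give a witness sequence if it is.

NO — not reachable within 3 firings

depth 0: 1 marking
depth 1: 2 markings reached so far
depth 2: 3 markings reached so far
depth 3: 5 markings reached so far
target is not among the 5 markings reachable within 3 steps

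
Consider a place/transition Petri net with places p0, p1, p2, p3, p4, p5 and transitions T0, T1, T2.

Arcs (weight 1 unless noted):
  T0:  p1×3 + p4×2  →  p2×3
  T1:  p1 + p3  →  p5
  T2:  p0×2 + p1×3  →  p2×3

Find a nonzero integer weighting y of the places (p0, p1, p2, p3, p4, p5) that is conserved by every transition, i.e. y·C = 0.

y = (p0:0, p1:1, p2:1, p3:-1, p4:0, p5:0)

Incidence matrix C (rows=places, cols=transitions):
       T0   T1   T2
   p0   0    0   -2
   p1  -3   -1   -3
   p2   3    0    3
   p3   0   -1    0
   p4  -2    0    0
   p5   0    1    0

Candidate y = [0, 1, 1, -1, 0, 0]; check y·C column-wise:
  col T0: 1·-3 + 1·3 + -1·0 + 0·-2 = 0
  col T1: 1·-1 + 1·0 + -1·-1 + 0·1 = 0
  col T2: 0·-2 + 1·-3 + 1·3 + -1·0 = 0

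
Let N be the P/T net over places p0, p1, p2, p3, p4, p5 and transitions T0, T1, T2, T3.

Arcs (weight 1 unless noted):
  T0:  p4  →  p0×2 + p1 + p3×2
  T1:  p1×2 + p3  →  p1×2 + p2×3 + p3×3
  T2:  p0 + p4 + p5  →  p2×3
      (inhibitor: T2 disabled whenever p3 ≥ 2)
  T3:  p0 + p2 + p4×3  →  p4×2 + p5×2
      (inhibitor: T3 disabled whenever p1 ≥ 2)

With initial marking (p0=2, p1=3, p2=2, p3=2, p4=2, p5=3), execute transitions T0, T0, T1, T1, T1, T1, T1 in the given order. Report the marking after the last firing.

step 1: fire T0:  (p0=2, p1=3, p2=2, p3=2, p4=2, p5=3) → (p0=4, p1=4, p2=2, p3=4, p4=1, p5=3)
step 2: fire T0:  (p0=4, p1=4, p2=2, p3=4, p4=1, p5=3) → (p0=6, p1=5, p2=2, p3=6, p4=0, p5=3)
step 3: fire T1:  (p0=6, p1=5, p2=2, p3=6, p4=0, p5=3) → (p0=6, p1=5, p2=5, p3=8, p4=0, p5=3)
step 4: fire T1:  (p0=6, p1=5, p2=5, p3=8, p4=0, p5=3) → (p0=6, p1=5, p2=8, p3=10, p4=0, p5=3)
step 5: fire T1:  (p0=6, p1=5, p2=8, p3=10, p4=0, p5=3) → (p0=6, p1=5, p2=11, p3=12, p4=0, p5=3)
step 6: fire T1:  (p0=6, p1=5, p2=11, p3=12, p4=0, p5=3) → (p0=6, p1=5, p2=14, p3=14, p4=0, p5=3)
step 7: fire T1:  (p0=6, p1=5, p2=14, p3=14, p4=0, p5=3) → (p0=6, p1=5, p2=17, p3=16, p4=0, p5=3)

(p0=6, p1=5, p2=17, p3=16, p4=0, p5=3)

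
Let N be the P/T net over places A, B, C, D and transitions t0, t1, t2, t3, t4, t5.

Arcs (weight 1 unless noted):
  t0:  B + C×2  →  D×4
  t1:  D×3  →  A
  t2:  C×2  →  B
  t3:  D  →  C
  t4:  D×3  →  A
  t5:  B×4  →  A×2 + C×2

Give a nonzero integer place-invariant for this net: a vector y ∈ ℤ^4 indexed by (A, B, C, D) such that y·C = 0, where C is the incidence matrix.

Incidence matrix C (rows=places, cols=transitions):
       t0   t1   t2   t3   t4   t5
    A   0    1    0    0    1    2
    B  -1    0    1    0    0   -4
    C  -2    0   -2    1    0    2
    D   4   -3    0   -1   -3    0

Candidate y = [3, 2, 1, 1]; check y·C column-wise:
  col t0: 3·0 + 2·-1 + 1·-2 + 1·4 = 0
  col t1: 3·1 + 2·0 + 1·0 + 1·-3 = 0
  col t2: 3·0 + 2·1 + 1·-2 + 1·0 = 0
  col t3: 3·0 + 2·0 + 1·1 + 1·-1 = 0
  col t4: 3·1 + 2·0 + 1·0 + 1·-3 = 0
  col t5: 3·2 + 2·-4 + 1·2 + 1·0 = 0

y = (A:3, B:2, C:1, D:1)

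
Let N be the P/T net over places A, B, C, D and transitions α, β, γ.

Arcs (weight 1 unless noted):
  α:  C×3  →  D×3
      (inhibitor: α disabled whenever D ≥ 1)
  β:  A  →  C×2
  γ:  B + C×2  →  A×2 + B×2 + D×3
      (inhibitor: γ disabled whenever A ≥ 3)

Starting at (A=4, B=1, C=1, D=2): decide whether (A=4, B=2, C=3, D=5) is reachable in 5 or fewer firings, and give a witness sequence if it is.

step 1: fire β:  (A=4, B=1, C=1, D=2) → (A=3, B=1, C=3, D=2)
step 2: fire β:  (A=3, B=1, C=3, D=2) → (A=2, B=1, C=5, D=2)
step 3: fire γ:  (A=2, B=1, C=5, D=2) → (A=4, B=2, C=3, D=5)

YES — reachable via ⟨β, β, γ⟩ (3 firings)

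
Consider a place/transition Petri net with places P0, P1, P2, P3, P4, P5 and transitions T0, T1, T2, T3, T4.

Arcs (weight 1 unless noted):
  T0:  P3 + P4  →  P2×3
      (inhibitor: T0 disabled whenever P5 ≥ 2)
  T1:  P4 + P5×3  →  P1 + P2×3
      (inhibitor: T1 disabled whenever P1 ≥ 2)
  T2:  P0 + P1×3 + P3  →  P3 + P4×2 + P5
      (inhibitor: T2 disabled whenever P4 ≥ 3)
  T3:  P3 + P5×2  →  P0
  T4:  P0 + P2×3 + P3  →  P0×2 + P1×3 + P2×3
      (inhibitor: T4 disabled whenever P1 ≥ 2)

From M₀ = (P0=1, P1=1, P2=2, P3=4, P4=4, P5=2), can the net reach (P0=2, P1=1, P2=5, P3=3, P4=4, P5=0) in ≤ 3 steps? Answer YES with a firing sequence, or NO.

depth 0: 1 marking
depth 1: 2 markings reached so far
depth 2: 3 markings reached so far
depth 3: 5 markings reached so far
target is not among the 5 markings reachable within 3 steps

NO — not reachable within 3 firings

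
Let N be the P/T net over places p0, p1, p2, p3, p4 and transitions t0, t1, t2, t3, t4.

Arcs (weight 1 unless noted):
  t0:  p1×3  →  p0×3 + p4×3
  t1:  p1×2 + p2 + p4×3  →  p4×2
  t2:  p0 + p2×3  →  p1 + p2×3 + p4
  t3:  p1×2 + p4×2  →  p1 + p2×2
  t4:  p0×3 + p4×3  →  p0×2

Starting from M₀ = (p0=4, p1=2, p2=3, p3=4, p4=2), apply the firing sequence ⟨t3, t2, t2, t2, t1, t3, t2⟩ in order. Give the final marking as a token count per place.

step 1: fire t3:  (p0=4, p1=2, p2=3, p3=4, p4=2) → (p0=4, p1=1, p2=5, p3=4, p4=0)
step 2: fire t2:  (p0=4, p1=1, p2=5, p3=4, p4=0) → (p0=3, p1=2, p2=5, p3=4, p4=1)
step 3: fire t2:  (p0=3, p1=2, p2=5, p3=4, p4=1) → (p0=2, p1=3, p2=5, p3=4, p4=2)
step 4: fire t2:  (p0=2, p1=3, p2=5, p3=4, p4=2) → (p0=1, p1=4, p2=5, p3=4, p4=3)
step 5: fire t1:  (p0=1, p1=4, p2=5, p3=4, p4=3) → (p0=1, p1=2, p2=4, p3=4, p4=2)
step 6: fire t3:  (p0=1, p1=2, p2=4, p3=4, p4=2) → (p0=1, p1=1, p2=6, p3=4, p4=0)
step 7: fire t2:  (p0=1, p1=1, p2=6, p3=4, p4=0) → (p0=0, p1=2, p2=6, p3=4, p4=1)

(p0=0, p1=2, p2=6, p3=4, p4=1)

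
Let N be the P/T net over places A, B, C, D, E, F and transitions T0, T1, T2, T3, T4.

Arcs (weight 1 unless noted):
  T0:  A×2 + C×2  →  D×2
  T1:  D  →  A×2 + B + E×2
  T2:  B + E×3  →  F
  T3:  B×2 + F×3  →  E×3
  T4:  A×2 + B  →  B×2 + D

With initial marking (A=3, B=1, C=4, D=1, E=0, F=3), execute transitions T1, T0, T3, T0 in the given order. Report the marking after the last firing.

step 1: fire T1:  (A=3, B=1, C=4, D=1, E=0, F=3) → (A=5, B=2, C=4, D=0, E=2, F=3)
step 2: fire T0:  (A=5, B=2, C=4, D=0, E=2, F=3) → (A=3, B=2, C=2, D=2, E=2, F=3)
step 3: fire T3:  (A=3, B=2, C=2, D=2, E=2, F=3) → (A=3, B=0, C=2, D=2, E=5, F=0)
step 4: fire T0:  (A=3, B=0, C=2, D=2, E=5, F=0) → (A=1, B=0, C=0, D=4, E=5, F=0)

(A=1, B=0, C=0, D=4, E=5, F=0)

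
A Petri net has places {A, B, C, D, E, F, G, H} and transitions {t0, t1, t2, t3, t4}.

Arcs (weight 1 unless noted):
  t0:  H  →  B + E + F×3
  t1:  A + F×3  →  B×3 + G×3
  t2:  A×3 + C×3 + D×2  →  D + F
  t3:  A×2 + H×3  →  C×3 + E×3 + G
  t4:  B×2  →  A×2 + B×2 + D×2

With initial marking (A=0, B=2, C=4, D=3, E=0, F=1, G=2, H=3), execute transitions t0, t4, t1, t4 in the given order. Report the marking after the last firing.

step 1: fire t0:  (A=0, B=2, C=4, D=3, E=0, F=1, G=2, H=3) → (A=0, B=3, C=4, D=3, E=1, F=4, G=2, H=2)
step 2: fire t4:  (A=0, B=3, C=4, D=3, E=1, F=4, G=2, H=2) → (A=2, B=3, C=4, D=5, E=1, F=4, G=2, H=2)
step 3: fire t1:  (A=2, B=3, C=4, D=5, E=1, F=4, G=2, H=2) → (A=1, B=6, C=4, D=5, E=1, F=1, G=5, H=2)
step 4: fire t4:  (A=1, B=6, C=4, D=5, E=1, F=1, G=5, H=2) → (A=3, B=6, C=4, D=7, E=1, F=1, G=5, H=2)

(A=3, B=6, C=4, D=7, E=1, F=1, G=5, H=2)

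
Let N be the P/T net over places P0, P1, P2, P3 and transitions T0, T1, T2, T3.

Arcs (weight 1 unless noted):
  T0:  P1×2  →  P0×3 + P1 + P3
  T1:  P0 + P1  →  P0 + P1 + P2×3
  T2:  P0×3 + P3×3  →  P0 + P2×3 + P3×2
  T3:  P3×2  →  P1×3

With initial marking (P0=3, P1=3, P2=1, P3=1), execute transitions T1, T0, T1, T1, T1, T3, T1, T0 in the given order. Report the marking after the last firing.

step 1: fire T1:  (P0=3, P1=3, P2=1, P3=1) → (P0=3, P1=3, P2=4, P3=1)
step 2: fire T0:  (P0=3, P1=3, P2=4, P3=1) → (P0=6, P1=2, P2=4, P3=2)
step 3: fire T1:  (P0=6, P1=2, P2=4, P3=2) → (P0=6, P1=2, P2=7, P3=2)
step 4: fire T1:  (P0=6, P1=2, P2=7, P3=2) → (P0=6, P1=2, P2=10, P3=2)
step 5: fire T1:  (P0=6, P1=2, P2=10, P3=2) → (P0=6, P1=2, P2=13, P3=2)
step 6: fire T3:  (P0=6, P1=2, P2=13, P3=2) → (P0=6, P1=5, P2=13, P3=0)
step 7: fire T1:  (P0=6, P1=5, P2=13, P3=0) → (P0=6, P1=5, P2=16, P3=0)
step 8: fire T0:  (P0=6, P1=5, P2=16, P3=0) → (P0=9, P1=4, P2=16, P3=1)

(P0=9, P1=4, P2=16, P3=1)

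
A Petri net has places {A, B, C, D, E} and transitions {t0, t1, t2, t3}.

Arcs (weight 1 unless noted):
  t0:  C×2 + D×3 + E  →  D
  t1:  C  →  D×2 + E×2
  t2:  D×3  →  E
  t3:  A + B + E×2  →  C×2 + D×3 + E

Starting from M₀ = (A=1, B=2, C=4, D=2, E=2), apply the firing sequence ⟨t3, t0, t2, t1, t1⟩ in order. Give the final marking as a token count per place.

(A=0, B=1, C=2, D=4, E=5)

step 1: fire t3:  (A=1, B=2, C=4, D=2, E=2) → (A=0, B=1, C=6, D=5, E=1)
step 2: fire t0:  (A=0, B=1, C=6, D=5, E=1) → (A=0, B=1, C=4, D=3, E=0)
step 3: fire t2:  (A=0, B=1, C=4, D=3, E=0) → (A=0, B=1, C=4, D=0, E=1)
step 4: fire t1:  (A=0, B=1, C=4, D=0, E=1) → (A=0, B=1, C=3, D=2, E=3)
step 5: fire t1:  (A=0, B=1, C=3, D=2, E=3) → (A=0, B=1, C=2, D=4, E=5)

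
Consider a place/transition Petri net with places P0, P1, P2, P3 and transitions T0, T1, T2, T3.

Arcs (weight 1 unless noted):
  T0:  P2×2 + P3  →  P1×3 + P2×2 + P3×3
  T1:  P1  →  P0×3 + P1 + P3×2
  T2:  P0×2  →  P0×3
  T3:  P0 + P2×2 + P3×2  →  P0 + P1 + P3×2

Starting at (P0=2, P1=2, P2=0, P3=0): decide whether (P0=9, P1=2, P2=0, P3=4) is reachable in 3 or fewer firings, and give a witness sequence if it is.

step 1: fire T1:  (P0=2, P1=2, P2=0, P3=0) → (P0=5, P1=2, P2=0, P3=2)
step 2: fire T1:  (P0=5, P1=2, P2=0, P3=2) → (P0=8, P1=2, P2=0, P3=4)
step 3: fire T2:  (P0=8, P1=2, P2=0, P3=4) → (P0=9, P1=2, P2=0, P3=4)

YES — reachable via ⟨T1, T1, T2⟩ (3 firings)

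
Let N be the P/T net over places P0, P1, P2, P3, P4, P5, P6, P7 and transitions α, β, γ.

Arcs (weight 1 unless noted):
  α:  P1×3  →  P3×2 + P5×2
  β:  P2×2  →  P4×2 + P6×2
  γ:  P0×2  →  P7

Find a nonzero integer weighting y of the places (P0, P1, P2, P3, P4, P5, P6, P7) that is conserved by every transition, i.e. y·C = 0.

y = (P0:0, P1:2, P2:0, P3:3, P4:0, P5:0, P6:0, P7:0)

Incidence matrix C (rows=places, cols=transitions):
        α    β    γ
   P0   0    0   -2
   P1  -3    0    0
   P2   0   -2    0
   P3   2    0    0
   P4   0    2    0
   P5   2    0    0
   P6   0    2    0
   P7   0    0    1

Candidate y = [0, 2, 0, 3, 0, 0, 0, 0]; check y·C column-wise:
  col α: 2·-3 + 3·2 + 0·2 = 0
  col β: 2·0 + 0·-2 + 3·0 + 0·2 + 0·2 = 0
  col γ: 0·-2 + 2·0 + 3·0 + 0·1 = 0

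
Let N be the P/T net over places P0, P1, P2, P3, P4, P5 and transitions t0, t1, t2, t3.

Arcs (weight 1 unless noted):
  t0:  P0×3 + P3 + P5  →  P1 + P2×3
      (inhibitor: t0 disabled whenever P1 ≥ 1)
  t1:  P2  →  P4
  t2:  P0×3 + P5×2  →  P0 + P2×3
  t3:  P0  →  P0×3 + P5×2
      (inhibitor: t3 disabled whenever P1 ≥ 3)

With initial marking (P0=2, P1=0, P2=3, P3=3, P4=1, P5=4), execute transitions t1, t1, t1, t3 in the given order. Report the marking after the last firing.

step 1: fire t1:  (P0=2, P1=0, P2=3, P3=3, P4=1, P5=4) → (P0=2, P1=0, P2=2, P3=3, P4=2, P5=4)
step 2: fire t1:  (P0=2, P1=0, P2=2, P3=3, P4=2, P5=4) → (P0=2, P1=0, P2=1, P3=3, P4=3, P5=4)
step 3: fire t1:  (P0=2, P1=0, P2=1, P3=3, P4=3, P5=4) → (P0=2, P1=0, P2=0, P3=3, P4=4, P5=4)
step 4: fire t3:  (P0=2, P1=0, P2=0, P3=3, P4=4, P5=4) → (P0=4, P1=0, P2=0, P3=3, P4=4, P5=6)

(P0=4, P1=0, P2=0, P3=3, P4=4, P5=6)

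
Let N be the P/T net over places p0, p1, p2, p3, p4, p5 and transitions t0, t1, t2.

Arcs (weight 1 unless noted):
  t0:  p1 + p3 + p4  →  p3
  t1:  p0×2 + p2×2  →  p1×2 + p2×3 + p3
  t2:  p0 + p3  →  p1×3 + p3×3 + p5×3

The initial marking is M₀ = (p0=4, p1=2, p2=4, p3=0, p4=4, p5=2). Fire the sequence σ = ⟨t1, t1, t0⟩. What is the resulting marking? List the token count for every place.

(p0=0, p1=5, p2=6, p3=2, p4=3, p5=2)

step 1: fire t1:  (p0=4, p1=2, p2=4, p3=0, p4=4, p5=2) → (p0=2, p1=4, p2=5, p3=1, p4=4, p5=2)
step 2: fire t1:  (p0=2, p1=4, p2=5, p3=1, p4=4, p5=2) → (p0=0, p1=6, p2=6, p3=2, p4=4, p5=2)
step 3: fire t0:  (p0=0, p1=6, p2=6, p3=2, p4=4, p5=2) → (p0=0, p1=5, p2=6, p3=2, p4=3, p5=2)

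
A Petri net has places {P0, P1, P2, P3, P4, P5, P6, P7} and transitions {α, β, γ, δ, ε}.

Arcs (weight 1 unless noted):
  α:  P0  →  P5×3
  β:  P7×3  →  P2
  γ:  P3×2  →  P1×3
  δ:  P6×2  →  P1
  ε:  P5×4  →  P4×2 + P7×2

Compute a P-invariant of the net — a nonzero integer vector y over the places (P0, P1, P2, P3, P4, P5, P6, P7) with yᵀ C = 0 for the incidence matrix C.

Incidence matrix C (rows=places, cols=transitions):
        α    β    γ    δ    ε
   P0  -1    0    0    0    0
   P1   0    0    3    1    0
   P2   0    1    0    0    0
   P3   0    0   -2    0    0
   P4   0    0    0    0    2
   P5   3    0    0    0   -4
   P6   0    0    0   -2    0
   P7   0   -3    0    0    2

Candidate y = [3, 0, 0, 0, 2, 1, 0, 0]; check y·C column-wise:
  col α: 3·-1 + 2·0 + 1·3 = 0
  col β: 3·0 + 0·1 + 2·0 + 1·0 + 0·-3 = 0
  col γ: 3·0 + 0·3 + 0·-2 + 2·0 + 1·0 = 0
  col δ: 3·0 + 0·1 + 2·0 + 1·0 + 0·-2 = 0
  col ε: 3·0 + 2·2 + 1·-4 + 0·2 = 0

y = (P0:3, P1:0, P2:0, P3:0, P4:2, P5:1, P6:0, P7:0)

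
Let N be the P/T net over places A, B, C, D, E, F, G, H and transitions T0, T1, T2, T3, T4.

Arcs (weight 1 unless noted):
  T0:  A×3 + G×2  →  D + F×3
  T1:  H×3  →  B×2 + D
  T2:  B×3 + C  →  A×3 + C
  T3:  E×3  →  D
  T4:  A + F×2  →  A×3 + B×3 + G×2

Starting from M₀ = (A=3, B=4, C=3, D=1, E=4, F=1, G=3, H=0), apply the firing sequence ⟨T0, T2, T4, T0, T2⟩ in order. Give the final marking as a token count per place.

(A=5, B=1, C=3, D=3, E=4, F=5, G=1, H=0)

step 1: fire T0:  (A=3, B=4, C=3, D=1, E=4, F=1, G=3, H=0) → (A=0, B=4, C=3, D=2, E=4, F=4, G=1, H=0)
step 2: fire T2:  (A=0, B=4, C=3, D=2, E=4, F=4, G=1, H=0) → (A=3, B=1, C=3, D=2, E=4, F=4, G=1, H=0)
step 3: fire T4:  (A=3, B=1, C=3, D=2, E=4, F=4, G=1, H=0) → (A=5, B=4, C=3, D=2, E=4, F=2, G=3, H=0)
step 4: fire T0:  (A=5, B=4, C=3, D=2, E=4, F=2, G=3, H=0) → (A=2, B=4, C=3, D=3, E=4, F=5, G=1, H=0)
step 5: fire T2:  (A=2, B=4, C=3, D=3, E=4, F=5, G=1, H=0) → (A=5, B=1, C=3, D=3, E=4, F=5, G=1, H=0)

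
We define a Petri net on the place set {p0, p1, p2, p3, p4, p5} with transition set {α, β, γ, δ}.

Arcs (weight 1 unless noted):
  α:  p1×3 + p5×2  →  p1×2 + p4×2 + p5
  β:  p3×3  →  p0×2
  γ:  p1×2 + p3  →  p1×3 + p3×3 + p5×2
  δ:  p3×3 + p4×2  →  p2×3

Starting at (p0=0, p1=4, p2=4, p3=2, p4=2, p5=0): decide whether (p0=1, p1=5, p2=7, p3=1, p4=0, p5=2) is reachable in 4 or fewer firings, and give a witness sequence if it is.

NO — not reachable within 4 firings

depth 0: 1 marking
depth 1: 2 markings reached so far
depth 2: 6 markings reached so far
depth 3: 12 markings reached so far
depth 4: 21 markings reached so far
target is not among the 21 markings reachable within 4 steps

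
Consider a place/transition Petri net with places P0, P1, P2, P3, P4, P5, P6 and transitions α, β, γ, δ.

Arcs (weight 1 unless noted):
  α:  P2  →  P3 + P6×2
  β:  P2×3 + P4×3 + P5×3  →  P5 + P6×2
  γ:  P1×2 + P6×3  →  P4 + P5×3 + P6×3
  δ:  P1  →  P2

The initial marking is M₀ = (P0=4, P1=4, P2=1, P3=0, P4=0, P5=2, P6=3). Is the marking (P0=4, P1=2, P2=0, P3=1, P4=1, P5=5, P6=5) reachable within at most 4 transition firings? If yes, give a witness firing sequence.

YES — reachable via ⟨α, γ⟩ (2 firings)

step 1: fire α:  (P0=4, P1=4, P2=1, P3=0, P4=0, P5=2, P6=3) → (P0=4, P1=4, P2=0, P3=1, P4=0, P5=2, P6=5)
step 2: fire γ:  (P0=4, P1=4, P2=0, P3=1, P4=0, P5=2, P6=5) → (P0=4, P1=2, P2=0, P3=1, P4=1, P5=5, P6=5)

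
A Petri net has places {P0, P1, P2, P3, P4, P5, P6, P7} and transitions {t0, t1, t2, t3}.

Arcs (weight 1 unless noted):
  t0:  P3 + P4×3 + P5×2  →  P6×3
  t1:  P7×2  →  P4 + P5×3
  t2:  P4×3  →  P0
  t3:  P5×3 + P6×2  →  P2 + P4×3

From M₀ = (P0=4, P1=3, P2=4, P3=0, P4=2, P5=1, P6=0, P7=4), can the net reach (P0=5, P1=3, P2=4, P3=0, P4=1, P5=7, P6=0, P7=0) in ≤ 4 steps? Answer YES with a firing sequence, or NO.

step 1: fire t1:  (P0=4, P1=3, P2=4, P3=0, P4=2, P5=1, P6=0, P7=4) → (P0=4, P1=3, P2=4, P3=0, P4=3, P5=4, P6=0, P7=2)
step 2: fire t1:  (P0=4, P1=3, P2=4, P3=0, P4=3, P5=4, P6=0, P7=2) → (P0=4, P1=3, P2=4, P3=0, P4=4, P5=7, P6=0, P7=0)
step 3: fire t2:  (P0=4, P1=3, P2=4, P3=0, P4=4, P5=7, P6=0, P7=0) → (P0=5, P1=3, P2=4, P3=0, P4=1, P5=7, P6=0, P7=0)

YES — reachable via ⟨t1, t1, t2⟩ (3 firings)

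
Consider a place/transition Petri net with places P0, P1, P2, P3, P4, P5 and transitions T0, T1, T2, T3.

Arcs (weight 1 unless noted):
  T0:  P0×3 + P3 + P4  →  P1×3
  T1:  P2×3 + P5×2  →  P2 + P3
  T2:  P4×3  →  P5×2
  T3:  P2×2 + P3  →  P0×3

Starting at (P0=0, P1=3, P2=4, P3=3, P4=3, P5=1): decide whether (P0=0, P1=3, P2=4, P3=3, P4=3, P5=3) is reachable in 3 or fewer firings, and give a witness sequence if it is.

depth 0: 1 marking
depth 1: 3 markings reached so far
depth 2: 7 markings reached so far
depth 3: 10 markings reached so far
target is not among the 10 markings reachable within 3 steps

NO — not reachable within 3 firings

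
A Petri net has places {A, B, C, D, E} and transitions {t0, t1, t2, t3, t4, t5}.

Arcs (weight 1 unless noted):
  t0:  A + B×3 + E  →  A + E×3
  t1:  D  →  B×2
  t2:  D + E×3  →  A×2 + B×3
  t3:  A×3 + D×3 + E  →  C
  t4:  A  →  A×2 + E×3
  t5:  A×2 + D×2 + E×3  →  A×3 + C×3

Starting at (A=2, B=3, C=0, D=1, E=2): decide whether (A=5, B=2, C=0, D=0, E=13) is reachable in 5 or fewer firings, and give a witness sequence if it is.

step 1: fire t0:  (A=2, B=3, C=0, D=1, E=2) → (A=2, B=0, C=0, D=1, E=4)
step 2: fire t1:  (A=2, B=0, C=0, D=1, E=4) → (A=2, B=2, C=0, D=0, E=4)
step 3: fire t4:  (A=2, B=2, C=0, D=0, E=4) → (A=3, B=2, C=0, D=0, E=7)
step 4: fire t4:  (A=3, B=2, C=0, D=0, E=7) → (A=4, B=2, C=0, D=0, E=10)
step 5: fire t4:  (A=4, B=2, C=0, D=0, E=10) → (A=5, B=2, C=0, D=0, E=13)

YES — reachable via ⟨t0, t1, t4, t4, t4⟩ (5 firings)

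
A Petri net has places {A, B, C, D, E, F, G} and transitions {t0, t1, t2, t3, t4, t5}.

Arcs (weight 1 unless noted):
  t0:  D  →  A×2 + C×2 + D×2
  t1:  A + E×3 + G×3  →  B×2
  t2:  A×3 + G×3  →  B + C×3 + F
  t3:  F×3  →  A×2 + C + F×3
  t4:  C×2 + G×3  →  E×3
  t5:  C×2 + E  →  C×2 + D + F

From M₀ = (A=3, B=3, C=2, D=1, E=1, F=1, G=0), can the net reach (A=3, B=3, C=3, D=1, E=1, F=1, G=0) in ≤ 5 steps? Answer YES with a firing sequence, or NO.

NO — not reachable within 5 firings

depth 0: 1 marking
depth 1: 3 markings reached so far
depth 2: 5 markings reached so far
depth 3: 7 markings reached so far
depth 4: 9 markings reached so far
depth 5: 11 markings reached so far
target is not among the 11 markings reachable within 5 steps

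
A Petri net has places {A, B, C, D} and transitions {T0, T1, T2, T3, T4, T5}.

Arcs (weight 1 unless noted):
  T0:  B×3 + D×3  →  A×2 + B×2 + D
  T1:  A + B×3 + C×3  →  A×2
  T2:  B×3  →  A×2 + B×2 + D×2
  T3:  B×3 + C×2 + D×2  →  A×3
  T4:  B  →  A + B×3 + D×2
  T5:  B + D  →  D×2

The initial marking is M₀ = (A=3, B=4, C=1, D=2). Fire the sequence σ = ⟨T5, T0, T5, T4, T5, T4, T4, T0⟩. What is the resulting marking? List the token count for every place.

(A=10, B=5, C=1, D=7)

step 1: fire T5:  (A=3, B=4, C=1, D=2) → (A=3, B=3, C=1, D=3)
step 2: fire T0:  (A=3, B=3, C=1, D=3) → (A=5, B=2, C=1, D=1)
step 3: fire T5:  (A=5, B=2, C=1, D=1) → (A=5, B=1, C=1, D=2)
step 4: fire T4:  (A=5, B=1, C=1, D=2) → (A=6, B=3, C=1, D=4)
step 5: fire T5:  (A=6, B=3, C=1, D=4) → (A=6, B=2, C=1, D=5)
step 6: fire T4:  (A=6, B=2, C=1, D=5) → (A=7, B=4, C=1, D=7)
step 7: fire T4:  (A=7, B=4, C=1, D=7) → (A=8, B=6, C=1, D=9)
step 8: fire T0:  (A=8, B=6, C=1, D=9) → (A=10, B=5, C=1, D=7)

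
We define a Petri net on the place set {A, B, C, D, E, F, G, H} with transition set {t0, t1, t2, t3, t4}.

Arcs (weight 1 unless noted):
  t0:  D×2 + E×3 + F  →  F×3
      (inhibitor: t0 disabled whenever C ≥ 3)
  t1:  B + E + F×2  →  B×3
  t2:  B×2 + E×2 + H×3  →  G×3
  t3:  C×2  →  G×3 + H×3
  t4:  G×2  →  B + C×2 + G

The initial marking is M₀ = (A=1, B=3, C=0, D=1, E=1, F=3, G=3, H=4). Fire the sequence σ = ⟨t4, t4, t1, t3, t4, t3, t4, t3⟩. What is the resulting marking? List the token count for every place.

step 1: fire t4:  (A=1, B=3, C=0, D=1, E=1, F=3, G=3, H=4) → (A=1, B=4, C=2, D=1, E=1, F=3, G=2, H=4)
step 2: fire t4:  (A=1, B=4, C=2, D=1, E=1, F=3, G=2, H=4) → (A=1, B=5, C=4, D=1, E=1, F=3, G=1, H=4)
step 3: fire t1:  (A=1, B=5, C=4, D=1, E=1, F=3, G=1, H=4) → (A=1, B=7, C=4, D=1, E=0, F=1, G=1, H=4)
step 4: fire t3:  (A=1, B=7, C=4, D=1, E=0, F=1, G=1, H=4) → (A=1, B=7, C=2, D=1, E=0, F=1, G=4, H=7)
step 5: fire t4:  (A=1, B=7, C=2, D=1, E=0, F=1, G=4, H=7) → (A=1, B=8, C=4, D=1, E=0, F=1, G=3, H=7)
step 6: fire t3:  (A=1, B=8, C=4, D=1, E=0, F=1, G=3, H=7) → (A=1, B=8, C=2, D=1, E=0, F=1, G=6, H=10)
step 7: fire t4:  (A=1, B=8, C=2, D=1, E=0, F=1, G=6, H=10) → (A=1, B=9, C=4, D=1, E=0, F=1, G=5, H=10)
step 8: fire t3:  (A=1, B=9, C=4, D=1, E=0, F=1, G=5, H=10) → (A=1, B=9, C=2, D=1, E=0, F=1, G=8, H=13)

(A=1, B=9, C=2, D=1, E=0, F=1, G=8, H=13)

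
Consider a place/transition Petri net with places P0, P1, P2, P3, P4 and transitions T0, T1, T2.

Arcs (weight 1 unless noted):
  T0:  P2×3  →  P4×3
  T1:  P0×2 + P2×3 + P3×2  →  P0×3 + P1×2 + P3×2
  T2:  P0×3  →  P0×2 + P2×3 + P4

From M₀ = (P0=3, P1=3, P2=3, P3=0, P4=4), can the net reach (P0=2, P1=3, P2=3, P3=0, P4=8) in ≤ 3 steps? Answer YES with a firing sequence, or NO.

step 1: fire T0:  (P0=3, P1=3, P2=3, P3=0, P4=4) → (P0=3, P1=3, P2=0, P3=0, P4=7)
step 2: fire T2:  (P0=3, P1=3, P2=0, P3=0, P4=7) → (P0=2, P1=3, P2=3, P3=0, P4=8)

YES — reachable via ⟨T0, T2⟩ (2 firings)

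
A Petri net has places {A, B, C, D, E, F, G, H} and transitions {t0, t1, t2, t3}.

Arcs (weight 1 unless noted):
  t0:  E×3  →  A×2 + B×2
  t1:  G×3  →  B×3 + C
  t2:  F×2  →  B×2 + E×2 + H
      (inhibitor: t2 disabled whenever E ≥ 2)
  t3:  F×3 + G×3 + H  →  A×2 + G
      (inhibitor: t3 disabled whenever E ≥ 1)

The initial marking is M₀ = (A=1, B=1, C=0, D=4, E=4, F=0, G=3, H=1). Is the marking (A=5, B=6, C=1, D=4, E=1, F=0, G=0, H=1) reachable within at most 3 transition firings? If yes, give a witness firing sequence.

depth 0: 1 marking
depth 1: 3 markings reached so far
depth 2: 4 markings reached so far
depth 3: 4 markings reached so far
(frontier empty at depth 3; search complete)
target is not among the 4 markings reachable within 3 steps

NO — not reachable within 3 firings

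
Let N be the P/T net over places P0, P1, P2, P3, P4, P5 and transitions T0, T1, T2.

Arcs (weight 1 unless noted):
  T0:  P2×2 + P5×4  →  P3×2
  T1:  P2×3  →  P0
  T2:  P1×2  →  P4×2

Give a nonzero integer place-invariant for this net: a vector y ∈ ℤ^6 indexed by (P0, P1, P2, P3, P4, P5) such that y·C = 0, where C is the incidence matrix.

y = (P0:3, P1:0, P2:1, P3:1, P4:0, P5:0)

Incidence matrix C (rows=places, cols=transitions):
       T0   T1   T2
   P0   0    1    0
   P1   0    0   -2
   P2  -2   -3    0
   P3   2    0    0
   P4   0    0    2
   P5  -4    0    0

Candidate y = [3, 0, 1, 1, 0, 0]; check y·C column-wise:
  col T0: 3·0 + 1·-2 + 1·2 + 0·-4 = 0
  col T1: 3·1 + 1·-3 + 1·0 = 0
  col T2: 3·0 + 0·-2 + 1·0 + 1·0 + 0·2 = 0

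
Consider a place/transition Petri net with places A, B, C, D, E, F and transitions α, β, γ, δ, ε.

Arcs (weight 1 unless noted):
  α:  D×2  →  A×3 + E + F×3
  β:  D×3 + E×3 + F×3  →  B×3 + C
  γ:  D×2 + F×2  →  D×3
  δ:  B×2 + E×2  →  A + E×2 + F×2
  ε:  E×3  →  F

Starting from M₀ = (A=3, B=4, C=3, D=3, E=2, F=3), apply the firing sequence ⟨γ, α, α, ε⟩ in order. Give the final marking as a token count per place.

step 1: fire γ:  (A=3, B=4, C=3, D=3, E=2, F=3) → (A=3, B=4, C=3, D=4, E=2, F=1)
step 2: fire α:  (A=3, B=4, C=3, D=4, E=2, F=1) → (A=6, B=4, C=3, D=2, E=3, F=4)
step 3: fire α:  (A=6, B=4, C=3, D=2, E=3, F=4) → (A=9, B=4, C=3, D=0, E=4, F=7)
step 4: fire ε:  (A=9, B=4, C=3, D=0, E=4, F=7) → (A=9, B=4, C=3, D=0, E=1, F=8)

(A=9, B=4, C=3, D=0, E=1, F=8)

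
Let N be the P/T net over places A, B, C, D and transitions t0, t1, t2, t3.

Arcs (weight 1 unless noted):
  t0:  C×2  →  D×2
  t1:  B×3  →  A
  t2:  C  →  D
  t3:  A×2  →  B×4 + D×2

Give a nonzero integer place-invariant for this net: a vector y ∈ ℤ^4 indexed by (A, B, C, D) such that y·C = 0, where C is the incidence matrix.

Incidence matrix C (rows=places, cols=transitions):
       t0   t1   t2   t3
    A   0    1    0   -2
    B   0   -3    0    4
    C  -2    0   -1    0
    D   2    0    1    2

Candidate y = [3, 1, 1, 1]; check y·C column-wise:
  col t0: 3·0 + 1·0 + 1·-2 + 1·2 = 0
  col t1: 3·1 + 1·-3 + 1·0 + 1·0 = 0
  col t2: 3·0 + 1·0 + 1·-1 + 1·1 = 0
  col t3: 3·-2 + 1·4 + 1·0 + 1·2 = 0

y = (A:3, B:1, C:1, D:1)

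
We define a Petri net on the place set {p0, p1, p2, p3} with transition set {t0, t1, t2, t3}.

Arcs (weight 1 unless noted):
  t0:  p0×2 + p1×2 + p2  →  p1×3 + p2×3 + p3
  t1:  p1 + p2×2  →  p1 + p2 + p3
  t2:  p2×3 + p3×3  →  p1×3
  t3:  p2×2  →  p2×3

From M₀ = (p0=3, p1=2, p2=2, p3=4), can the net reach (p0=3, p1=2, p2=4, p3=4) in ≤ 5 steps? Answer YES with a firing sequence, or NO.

YES — reachable via ⟨t3, t3⟩ (2 firings)

step 1: fire t3:  (p0=3, p1=2, p2=2, p3=4) → (p0=3, p1=2, p2=3, p3=4)
step 2: fire t3:  (p0=3, p1=2, p2=3, p3=4) → (p0=3, p1=2, p2=4, p3=4)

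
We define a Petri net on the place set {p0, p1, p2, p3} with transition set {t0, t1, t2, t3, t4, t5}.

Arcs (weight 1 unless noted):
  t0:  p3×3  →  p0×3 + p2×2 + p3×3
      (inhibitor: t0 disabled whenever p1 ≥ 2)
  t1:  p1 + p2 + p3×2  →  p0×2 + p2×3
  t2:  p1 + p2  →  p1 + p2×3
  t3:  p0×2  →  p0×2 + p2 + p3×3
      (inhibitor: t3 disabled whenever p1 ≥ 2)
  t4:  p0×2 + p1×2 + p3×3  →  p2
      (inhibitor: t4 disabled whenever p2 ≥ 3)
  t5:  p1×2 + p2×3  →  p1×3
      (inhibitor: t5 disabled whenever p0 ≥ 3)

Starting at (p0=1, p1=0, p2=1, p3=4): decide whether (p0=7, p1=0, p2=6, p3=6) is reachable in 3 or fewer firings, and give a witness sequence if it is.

depth 0: 1 marking
depth 1: 2 markings reached so far
depth 2: 4 markings reached so far
depth 3: 7 markings reached so far
target is not among the 7 markings reachable within 3 steps

NO — not reachable within 3 firings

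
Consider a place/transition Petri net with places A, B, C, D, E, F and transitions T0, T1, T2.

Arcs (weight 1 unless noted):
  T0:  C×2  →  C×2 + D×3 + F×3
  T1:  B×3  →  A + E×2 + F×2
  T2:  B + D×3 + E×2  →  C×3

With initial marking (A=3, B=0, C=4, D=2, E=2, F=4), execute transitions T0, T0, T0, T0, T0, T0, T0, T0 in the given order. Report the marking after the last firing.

(A=3, B=0, C=4, D=26, E=2, F=28)

step 1: fire T0:  (A=3, B=0, C=4, D=2, E=2, F=4) → (A=3, B=0, C=4, D=5, E=2, F=7)
step 2: fire T0:  (A=3, B=0, C=4, D=5, E=2, F=7) → (A=3, B=0, C=4, D=8, E=2, F=10)
step 3: fire T0:  (A=3, B=0, C=4, D=8, E=2, F=10) → (A=3, B=0, C=4, D=11, E=2, F=13)
step 4: fire T0:  (A=3, B=0, C=4, D=11, E=2, F=13) → (A=3, B=0, C=4, D=14, E=2, F=16)
step 5: fire T0:  (A=3, B=0, C=4, D=14, E=2, F=16) → (A=3, B=0, C=4, D=17, E=2, F=19)
step 6: fire T0:  (A=3, B=0, C=4, D=17, E=2, F=19) → (A=3, B=0, C=4, D=20, E=2, F=22)
step 7: fire T0:  (A=3, B=0, C=4, D=20, E=2, F=22) → (A=3, B=0, C=4, D=23, E=2, F=25)
step 8: fire T0:  (A=3, B=0, C=4, D=23, E=2, F=25) → (A=3, B=0, C=4, D=26, E=2, F=28)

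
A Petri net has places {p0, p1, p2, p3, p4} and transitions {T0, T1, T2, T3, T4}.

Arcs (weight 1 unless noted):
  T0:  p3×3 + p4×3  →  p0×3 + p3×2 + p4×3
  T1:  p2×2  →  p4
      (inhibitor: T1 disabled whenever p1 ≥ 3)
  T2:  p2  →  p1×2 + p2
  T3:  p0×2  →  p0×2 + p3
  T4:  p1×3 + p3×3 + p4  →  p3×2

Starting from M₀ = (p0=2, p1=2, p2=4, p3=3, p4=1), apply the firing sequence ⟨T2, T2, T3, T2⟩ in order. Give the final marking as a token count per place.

(p0=2, p1=8, p2=4, p3=4, p4=1)

step 1: fire T2:  (p0=2, p1=2, p2=4, p3=3, p4=1) → (p0=2, p1=4, p2=4, p3=3, p4=1)
step 2: fire T2:  (p0=2, p1=4, p2=4, p3=3, p4=1) → (p0=2, p1=6, p2=4, p3=3, p4=1)
step 3: fire T3:  (p0=2, p1=6, p2=4, p3=3, p4=1) → (p0=2, p1=6, p2=4, p3=4, p4=1)
step 4: fire T2:  (p0=2, p1=6, p2=4, p3=4, p4=1) → (p0=2, p1=8, p2=4, p3=4, p4=1)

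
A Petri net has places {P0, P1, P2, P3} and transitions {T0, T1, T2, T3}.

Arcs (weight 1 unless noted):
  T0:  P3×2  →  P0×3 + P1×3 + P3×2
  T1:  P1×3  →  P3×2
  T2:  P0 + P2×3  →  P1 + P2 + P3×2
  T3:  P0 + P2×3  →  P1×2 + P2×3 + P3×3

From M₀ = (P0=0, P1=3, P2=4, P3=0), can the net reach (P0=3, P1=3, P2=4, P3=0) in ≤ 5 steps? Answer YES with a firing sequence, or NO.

depth 0: 1 marking
depth 1: 2 markings reached so far
depth 2: 3 markings reached so far
depth 3: 7 markings reached so far
depth 4: 15 markings reached so far
depth 5: 28 markings reached so far
target is not among the 28 markings reachable within 5 steps

NO — not reachable within 5 firings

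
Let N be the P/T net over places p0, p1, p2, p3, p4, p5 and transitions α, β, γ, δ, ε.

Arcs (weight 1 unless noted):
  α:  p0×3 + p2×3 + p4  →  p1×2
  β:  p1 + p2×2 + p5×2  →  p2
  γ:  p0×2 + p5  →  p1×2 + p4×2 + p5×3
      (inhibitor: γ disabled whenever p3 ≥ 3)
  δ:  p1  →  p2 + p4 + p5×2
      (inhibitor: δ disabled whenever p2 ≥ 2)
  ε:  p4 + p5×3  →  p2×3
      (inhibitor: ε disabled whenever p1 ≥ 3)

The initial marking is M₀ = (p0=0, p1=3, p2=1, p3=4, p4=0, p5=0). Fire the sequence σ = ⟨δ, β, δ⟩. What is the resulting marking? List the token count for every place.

step 1: fire δ:  (p0=0, p1=3, p2=1, p3=4, p4=0, p5=0) → (p0=0, p1=2, p2=2, p3=4, p4=1, p5=2)
step 2: fire β:  (p0=0, p1=2, p2=2, p3=4, p4=1, p5=2) → (p0=0, p1=1, p2=1, p3=4, p4=1, p5=0)
step 3: fire δ:  (p0=0, p1=1, p2=1, p3=4, p4=1, p5=0) → (p0=0, p1=0, p2=2, p3=4, p4=2, p5=2)

(p0=0, p1=0, p2=2, p3=4, p4=2, p5=2)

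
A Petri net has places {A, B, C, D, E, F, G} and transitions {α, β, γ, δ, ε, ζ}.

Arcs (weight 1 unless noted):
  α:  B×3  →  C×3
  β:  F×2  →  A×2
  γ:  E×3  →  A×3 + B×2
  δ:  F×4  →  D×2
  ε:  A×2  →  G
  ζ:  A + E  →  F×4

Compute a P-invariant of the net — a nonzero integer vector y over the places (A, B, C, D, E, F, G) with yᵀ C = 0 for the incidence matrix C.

Incidence matrix C (rows=places, cols=transitions):
        α    β    γ    δ    ε    ζ
    A   0    2    3    0   -2   -1
    B  -3    0    2    0    0    0
    C   3    0    0    0    0    0
    D   0    0    0    2    0    0
    E   0    0   -3    0    0   -1
    F   0   -2    0   -4    0    4
    G   0    0    0    0    1    0

Candidate y = [1, 3, 3, 2, 3, 1, 2]; check y·C column-wise:
  col α: 1·0 + 3·-3 + 3·3 + 2·0 + 3·0 + 1·0 + 2·0 = 0
  col β: 1·2 + 3·0 + 3·0 + 2·0 + 3·0 + 1·-2 + 2·0 = 0
  col γ: 1·3 + 3·2 + 3·0 + 2·0 + 3·-3 + 1·0 + 2·0 = 0
  col δ: 1·0 + 3·0 + 3·0 + 2·2 + 3·0 + 1·-4 + 2·0 = 0
  col ε: 1·-2 + 3·0 + 3·0 + 2·0 + 3·0 + 1·0 + 2·1 = 0
  col ζ: 1·-1 + 3·0 + 3·0 + 2·0 + 3·-1 + 1·4 + 2·0 = 0

y = (A:1, B:3, C:3, D:2, E:3, F:1, G:2)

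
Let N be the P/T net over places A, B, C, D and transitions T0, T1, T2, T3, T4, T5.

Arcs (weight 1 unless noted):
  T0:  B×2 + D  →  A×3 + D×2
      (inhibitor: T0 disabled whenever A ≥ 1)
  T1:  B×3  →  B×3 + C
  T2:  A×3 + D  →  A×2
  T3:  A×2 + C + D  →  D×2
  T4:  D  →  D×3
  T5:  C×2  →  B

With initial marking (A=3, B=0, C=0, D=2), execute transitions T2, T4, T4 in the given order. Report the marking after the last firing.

(A=2, B=0, C=0, D=5)

step 1: fire T2:  (A=3, B=0, C=0, D=2) → (A=2, B=0, C=0, D=1)
step 2: fire T4:  (A=2, B=0, C=0, D=1) → (A=2, B=0, C=0, D=3)
step 3: fire T4:  (A=2, B=0, C=0, D=3) → (A=2, B=0, C=0, D=5)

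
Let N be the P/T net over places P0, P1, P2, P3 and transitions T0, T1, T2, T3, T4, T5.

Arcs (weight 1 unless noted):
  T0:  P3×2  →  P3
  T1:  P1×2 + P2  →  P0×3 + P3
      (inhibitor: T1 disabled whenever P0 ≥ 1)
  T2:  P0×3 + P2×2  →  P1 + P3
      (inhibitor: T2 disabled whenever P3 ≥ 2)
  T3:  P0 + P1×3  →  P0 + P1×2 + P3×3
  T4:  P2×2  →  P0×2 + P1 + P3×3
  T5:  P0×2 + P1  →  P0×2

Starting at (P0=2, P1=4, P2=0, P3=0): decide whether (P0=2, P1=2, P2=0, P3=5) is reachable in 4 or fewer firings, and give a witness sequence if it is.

step 1: fire T3:  (P0=2, P1=4, P2=0, P3=0) → (P0=2, P1=3, P2=0, P3=3)
step 2: fire T0:  (P0=2, P1=3, P2=0, P3=3) → (P0=2, P1=3, P2=0, P3=2)
step 3: fire T3:  (P0=2, P1=3, P2=0, P3=2) → (P0=2, P1=2, P2=0, P3=5)

YES — reachable via ⟨T3, T0, T3⟩ (3 firings)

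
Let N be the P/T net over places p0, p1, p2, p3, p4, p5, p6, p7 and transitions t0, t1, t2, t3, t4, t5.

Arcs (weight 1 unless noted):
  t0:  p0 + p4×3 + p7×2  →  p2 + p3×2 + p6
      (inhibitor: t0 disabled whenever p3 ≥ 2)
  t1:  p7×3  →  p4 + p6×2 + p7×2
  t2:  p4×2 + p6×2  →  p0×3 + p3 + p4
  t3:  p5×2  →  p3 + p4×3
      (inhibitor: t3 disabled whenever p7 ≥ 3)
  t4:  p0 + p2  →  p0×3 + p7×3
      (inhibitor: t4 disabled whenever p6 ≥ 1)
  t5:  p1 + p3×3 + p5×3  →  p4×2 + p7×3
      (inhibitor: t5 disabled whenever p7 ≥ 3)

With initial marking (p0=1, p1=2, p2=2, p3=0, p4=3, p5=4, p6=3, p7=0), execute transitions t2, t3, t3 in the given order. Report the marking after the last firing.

(p0=4, p1=2, p2=2, p3=3, p4=8, p5=0, p6=1, p7=0)

step 1: fire t2:  (p0=1, p1=2, p2=2, p3=0, p4=3, p5=4, p6=3, p7=0) → (p0=4, p1=2, p2=2, p3=1, p4=2, p5=4, p6=1, p7=0)
step 2: fire t3:  (p0=4, p1=2, p2=2, p3=1, p4=2, p5=4, p6=1, p7=0) → (p0=4, p1=2, p2=2, p3=2, p4=5, p5=2, p6=1, p7=0)
step 3: fire t3:  (p0=4, p1=2, p2=2, p3=2, p4=5, p5=2, p6=1, p7=0) → (p0=4, p1=2, p2=2, p3=3, p4=8, p5=0, p6=1, p7=0)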